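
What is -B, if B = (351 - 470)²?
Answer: -14161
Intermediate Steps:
B = 14161 (B = (-119)² = 14161)
-B = -1*14161 = -14161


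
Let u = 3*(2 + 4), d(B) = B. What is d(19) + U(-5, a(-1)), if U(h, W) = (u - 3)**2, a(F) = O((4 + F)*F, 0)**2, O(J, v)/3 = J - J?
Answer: 244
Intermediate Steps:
O(J, v) = 0 (O(J, v) = 3*(J - J) = 3*0 = 0)
a(F) = 0 (a(F) = 0**2 = 0)
u = 18 (u = 3*6 = 18)
U(h, W) = 225 (U(h, W) = (18 - 3)**2 = 15**2 = 225)
d(19) + U(-5, a(-1)) = 19 + 225 = 244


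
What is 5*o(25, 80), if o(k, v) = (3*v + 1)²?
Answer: 290405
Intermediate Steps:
o(k, v) = (1 + 3*v)²
5*o(25, 80) = 5*(1 + 3*80)² = 5*(1 + 240)² = 5*241² = 5*58081 = 290405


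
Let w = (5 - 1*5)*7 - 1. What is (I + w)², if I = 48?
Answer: 2209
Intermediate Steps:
w = -1 (w = (5 - 5)*7 - 1 = 0*7 - 1 = 0 - 1 = -1)
(I + w)² = (48 - 1)² = 47² = 2209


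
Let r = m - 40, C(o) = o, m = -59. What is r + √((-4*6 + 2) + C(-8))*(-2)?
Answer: -99 - 2*I*√30 ≈ -99.0 - 10.954*I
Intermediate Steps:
r = -99 (r = -59 - 40 = -99)
r + √((-4*6 + 2) + C(-8))*(-2) = -99 + √((-4*6 + 2) - 8)*(-2) = -99 + √((-24 + 2) - 8)*(-2) = -99 + √(-22 - 8)*(-2) = -99 + √(-30)*(-2) = -99 + (I*√30)*(-2) = -99 - 2*I*√30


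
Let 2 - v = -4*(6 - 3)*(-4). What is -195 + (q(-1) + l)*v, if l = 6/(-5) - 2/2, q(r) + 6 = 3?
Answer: 221/5 ≈ 44.200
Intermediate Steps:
q(r) = -3 (q(r) = -6 + 3 = -3)
l = -11/5 (l = 6*(-⅕) - 2*½ = -6/5 - 1 = -11/5 ≈ -2.2000)
v = -46 (v = 2 - (-4*(6 - 3))*(-4) = 2 - (-4*3)*(-4) = 2 - (-12)*(-4) = 2 - 1*48 = 2 - 48 = -46)
-195 + (q(-1) + l)*v = -195 + (-3 - 11/5)*(-46) = -195 - 26/5*(-46) = -195 + 1196/5 = 221/5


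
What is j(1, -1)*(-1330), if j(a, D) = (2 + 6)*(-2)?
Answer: 21280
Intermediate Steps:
j(a, D) = -16 (j(a, D) = 8*(-2) = -16)
j(1, -1)*(-1330) = -16*(-1330) = 21280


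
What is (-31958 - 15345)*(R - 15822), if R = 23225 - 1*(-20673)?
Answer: -1328079028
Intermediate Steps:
R = 43898 (R = 23225 + 20673 = 43898)
(-31958 - 15345)*(R - 15822) = (-31958 - 15345)*(43898 - 15822) = -47303*28076 = -1328079028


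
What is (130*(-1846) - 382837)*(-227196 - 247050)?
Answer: 295368470982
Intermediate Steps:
(130*(-1846) - 382837)*(-227196 - 247050) = (-239980 - 382837)*(-474246) = -622817*(-474246) = 295368470982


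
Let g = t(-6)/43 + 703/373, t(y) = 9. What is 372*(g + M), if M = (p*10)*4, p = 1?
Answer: 251154312/16039 ≈ 15659.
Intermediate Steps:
g = 33586/16039 (g = 9/43 + 703/373 = 33586/16039 ≈ 2.0940)
M = 40 (M = (1*10)*4 = 10*4 = 40)
372*(g + M) = 372*(33586/16039 + 40) = 372*(675146/16039) = 251154312/16039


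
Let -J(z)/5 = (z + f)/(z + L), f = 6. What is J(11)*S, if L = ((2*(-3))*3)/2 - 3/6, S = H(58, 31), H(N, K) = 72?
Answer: -4080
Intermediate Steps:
S = 72
L = -19/2 (L = -6*3*(1/2) - 3*1/6 = -18*1/2 - 1/2 = -9 - 1/2 = -19/2 ≈ -9.5000)
J(z) = -5*(6 + z)/(-19/2 + z) (J(z) = -5*(z + 6)/(z - 19/2) = -5*(6 + z)/(-19/2 + z))
J(11)*S = (10*(-6 - 1*11)/(-19 + 2*11))*72 = (10*(-6 - 11)/(-19 + 22))*72 = (10*(-17)/3)*72 = (10*(1/3)*(-17))*72 = -170/3*72 = -4080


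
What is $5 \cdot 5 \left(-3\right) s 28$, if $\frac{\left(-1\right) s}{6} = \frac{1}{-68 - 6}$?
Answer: $- \frac{6300}{37} \approx -170.27$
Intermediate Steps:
$s = \frac{3}{37}$ ($s = - \frac{6}{-68 - 6} = - \frac{6}{-74} = \left(-6\right) \left(- \frac{1}{74}\right) = \frac{3}{37} \approx 0.081081$)
$5 \cdot 5 \left(-3\right) s 28 = 5 \cdot 5 \left(-3\right) \frac{3}{37} \cdot 28 = 25 \left(-3\right) \frac{3}{37} \cdot 28 = \left(-75\right) \frac{3}{37} \cdot 28 = \left(- \frac{225}{37}\right) 28 = - \frac{6300}{37}$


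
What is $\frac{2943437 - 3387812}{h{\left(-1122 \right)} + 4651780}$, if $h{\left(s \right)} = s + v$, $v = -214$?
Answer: $- \frac{49375}{516716} \approx -0.095555$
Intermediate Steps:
$h{\left(s \right)} = -214 + s$ ($h{\left(s \right)} = s - 214 = -214 + s$)
$\frac{2943437 - 3387812}{h{\left(-1122 \right)} + 4651780} = \frac{2943437 - 3387812}{\left(-214 - 1122\right) + 4651780} = - \frac{444375}{-1336 + 4651780} = - \frac{444375}{4650444} = \left(-444375\right) \frac{1}{4650444} = - \frac{49375}{516716}$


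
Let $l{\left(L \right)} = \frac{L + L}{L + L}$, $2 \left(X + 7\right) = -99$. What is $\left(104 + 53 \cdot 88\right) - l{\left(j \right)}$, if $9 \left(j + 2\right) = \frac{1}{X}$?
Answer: $4767$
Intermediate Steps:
$X = - \frac{113}{2}$ ($X = -7 + \frac{1}{2} \left(-99\right) = -7 - \frac{99}{2} = - \frac{113}{2} \approx -56.5$)
$j = - \frac{2036}{1017}$ ($j = -2 + \frac{1}{9 \left(- \frac{113}{2}\right)} = -2 + \frac{1}{9} \left(- \frac{2}{113}\right) = -2 - \frac{2}{1017} = - \frac{2036}{1017} \approx -2.002$)
$l{\left(L \right)} = 1$ ($l{\left(L \right)} = \frac{2 L}{2 L} = 2 L \frac{1}{2 L} = 1$)
$\left(104 + 53 \cdot 88\right) - l{\left(j \right)} = \left(104 + 53 \cdot 88\right) - 1 = \left(104 + 4664\right) - 1 = 4768 - 1 = 4767$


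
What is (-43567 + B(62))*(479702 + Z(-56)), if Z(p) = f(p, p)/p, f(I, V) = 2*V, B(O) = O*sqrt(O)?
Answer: -20899264168 + 29741648*sqrt(62) ≈ -2.0665e+10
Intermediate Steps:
B(O) = O**(3/2)
Z(p) = 2 (Z(p) = (2*p)/p = 2)
(-43567 + B(62))*(479702 + Z(-56)) = (-43567 + 62**(3/2))*(479702 + 2) = (-43567 + 62*sqrt(62))*479704 = -20899264168 + 29741648*sqrt(62)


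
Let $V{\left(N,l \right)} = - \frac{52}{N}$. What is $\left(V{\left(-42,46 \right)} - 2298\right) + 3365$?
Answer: $\frac{22433}{21} \approx 1068.2$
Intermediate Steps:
$\left(V{\left(-42,46 \right)} - 2298\right) + 3365 = \left(- \frac{52}{-42} - 2298\right) + 3365 = \left(\left(-52\right) \left(- \frac{1}{42}\right) - 2298\right) + 3365 = \left(\frac{26}{21} - 2298\right) + 3365 = - \frac{48232}{21} + 3365 = \frac{22433}{21}$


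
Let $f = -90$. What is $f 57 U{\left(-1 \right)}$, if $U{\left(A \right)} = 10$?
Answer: $-51300$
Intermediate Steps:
$f 57 U{\left(-1 \right)} = \left(-90\right) 57 \cdot 10 = \left(-5130\right) 10 = -51300$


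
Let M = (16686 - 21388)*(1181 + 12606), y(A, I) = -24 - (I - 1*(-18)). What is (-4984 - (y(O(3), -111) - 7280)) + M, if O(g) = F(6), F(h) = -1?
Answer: -64824247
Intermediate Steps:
O(g) = -1
y(A, I) = -42 - I (y(A, I) = -24 - (I + 18) = -24 - (18 + I) = -24 + (-18 - I) = -42 - I)
M = -64826474 (M = -4702*13787 = -64826474)
(-4984 - (y(O(3), -111) - 7280)) + M = (-4984 - ((-42 - 1*(-111)) - 7280)) - 64826474 = (-4984 - ((-42 + 111) - 7280)) - 64826474 = (-4984 - (69 - 7280)) - 64826474 = (-4984 - 1*(-7211)) - 64826474 = (-4984 + 7211) - 64826474 = 2227 - 64826474 = -64824247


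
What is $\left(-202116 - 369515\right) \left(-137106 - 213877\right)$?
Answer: $200632763273$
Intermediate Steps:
$\left(-202116 - 369515\right) \left(-137106 - 213877\right) = \left(-202116 - 369515\right) \left(-350983\right) = \left(-571631\right) \left(-350983\right) = 200632763273$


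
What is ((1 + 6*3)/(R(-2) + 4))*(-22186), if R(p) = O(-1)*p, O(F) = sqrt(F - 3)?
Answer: -210767/4 - 210767*I/4 ≈ -52692.0 - 52692.0*I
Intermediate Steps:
O(F) = sqrt(-3 + F)
R(p) = 2*I*p (R(p) = sqrt(-3 - 1)*p = sqrt(-4)*p = (2*I)*p = 2*I*p)
((1 + 6*3)/(R(-2) + 4))*(-22186) = ((1 + 6*3)/(2*I*(-2) + 4))*(-22186) = ((1 + 18)/(-4*I + 4))*(-22186) = (19/(4 - 4*I))*(-22186) = (19*((4 + 4*I)/32))*(-22186) = (19*(4 + 4*I)/32)*(-22186) = -210767*(4 + 4*I)/16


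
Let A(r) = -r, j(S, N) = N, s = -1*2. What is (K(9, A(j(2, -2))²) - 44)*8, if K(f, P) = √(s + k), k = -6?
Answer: -352 + 16*I*√2 ≈ -352.0 + 22.627*I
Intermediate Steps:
s = -2
K(f, P) = 2*I*√2 (K(f, P) = √(-2 - 6) = √(-8) = 2*I*√2)
(K(9, A(j(2, -2))²) - 44)*8 = (2*I*√2 - 44)*8 = (-44 + 2*I*√2)*8 = -352 + 16*I*√2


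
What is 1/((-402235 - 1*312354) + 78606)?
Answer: -1/635983 ≈ -1.5724e-6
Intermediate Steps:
1/((-402235 - 1*312354) + 78606) = 1/((-402235 - 312354) + 78606) = 1/(-714589 + 78606) = 1/(-635983) = -1/635983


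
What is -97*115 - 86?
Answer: -11241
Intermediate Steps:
-97*115 - 86 = -11155 - 86 = -11241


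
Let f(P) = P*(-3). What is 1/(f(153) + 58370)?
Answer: 1/57911 ≈ 1.7268e-5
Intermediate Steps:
f(P) = -3*P
1/(f(153) + 58370) = 1/(-3*153 + 58370) = 1/(-459 + 58370) = 1/57911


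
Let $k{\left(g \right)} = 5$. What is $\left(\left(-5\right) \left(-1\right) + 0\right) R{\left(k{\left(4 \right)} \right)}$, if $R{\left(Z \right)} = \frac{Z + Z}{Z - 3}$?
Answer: $25$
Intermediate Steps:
$R{\left(Z \right)} = \frac{2 Z}{-3 + Z}$
$\left(\left(-5\right) \left(-1\right) + 0\right) R{\left(k{\left(4 \right)} \right)} = \left(\left(-5\right) \left(-1\right) + 0\right) 2 \cdot 5 \frac{1}{-3 + 5} = \left(5 + 0\right) 2 \cdot 5 \cdot \frac{1}{2} = 5 \cdot 2 \cdot 5 \cdot \frac{1}{2} = 5 \cdot 5 = 25$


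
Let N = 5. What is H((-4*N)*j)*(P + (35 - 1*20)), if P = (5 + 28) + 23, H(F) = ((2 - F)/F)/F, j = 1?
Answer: 781/200 ≈ 3.9050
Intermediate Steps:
H(F) = (2 - F)/F**2 (H(F) = ((2 - F)/F)/F = (2 - F)/F**2)
P = 56 (P = 33 + 23 = 56)
H((-4*N)*j)*(P + (35 - 1*20)) = ((2 - (-4*5))/(-4*5*1)**2)*(56 + (35 - 1*20)) = ((2 - (-20))/(-20*1)**2)*(56 + (35 - 20)) = ((2 - 1*(-20))/(-20)**2)*(56 + 15) = ((2 + 20)/400)*71 = ((1/400)*22)*71 = (11/200)*71 = 781/200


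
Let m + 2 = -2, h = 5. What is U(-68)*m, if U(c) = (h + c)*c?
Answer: -17136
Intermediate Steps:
m = -4 (m = -2 - 2 = -4)
U(c) = c*(5 + c) (U(c) = (5 + c)*c = c*(5 + c))
U(-68)*m = -68*(5 - 68)*(-4) = -68*(-63)*(-4) = 4284*(-4) = -17136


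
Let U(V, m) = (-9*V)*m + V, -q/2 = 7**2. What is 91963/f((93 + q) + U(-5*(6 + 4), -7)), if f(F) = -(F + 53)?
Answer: 91963/3152 ≈ 29.176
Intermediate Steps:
q = -98 (q = -2*7**2 = -2*49 = -98)
U(V, m) = V - 9*V*m (U(V, m) = -9*V*m + V = V - 9*V*m)
f(F) = -53 - F (f(F) = -(53 + F) = -53 - F)
91963/f((93 + q) + U(-5*(6 + 4), -7)) = 91963/(-53 - ((93 - 98) + (-5*(6 + 4))*(1 - 9*(-7)))) = 91963/(-53 - (-5 + (-5*10)*(1 + 63))) = 91963/(-53 - (-5 - 50*64)) = 91963/(-53 - (-5 - 3200)) = 91963/(-53 - 1*(-3205)) = 91963/(-53 + 3205) = 91963/3152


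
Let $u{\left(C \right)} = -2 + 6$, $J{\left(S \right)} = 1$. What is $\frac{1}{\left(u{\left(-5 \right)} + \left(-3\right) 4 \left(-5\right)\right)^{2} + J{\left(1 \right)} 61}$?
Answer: $\frac{1}{4157} \approx 0.00024056$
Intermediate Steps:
$u{\left(C \right)} = 4$
$\frac{1}{\left(u{\left(-5 \right)} + \left(-3\right) 4 \left(-5\right)\right)^{2} + J{\left(1 \right)} 61} = \frac{1}{\left(4 + \left(-3\right) 4 \left(-5\right)\right)^{2} + 1 \cdot 61} = \frac{1}{\left(4 - -60\right)^{2} + 61} = \frac{1}{\left(4 + 60\right)^{2} + 61} = \frac{1}{64^{2} + 61} = \frac{1}{4096 + 61} = \frac{1}{4157}$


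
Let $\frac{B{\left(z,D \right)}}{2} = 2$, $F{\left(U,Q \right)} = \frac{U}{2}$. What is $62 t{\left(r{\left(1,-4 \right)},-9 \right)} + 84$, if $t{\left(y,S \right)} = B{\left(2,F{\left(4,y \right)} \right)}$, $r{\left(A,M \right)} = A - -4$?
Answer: $332$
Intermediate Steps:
$F{\left(U,Q \right)} = \frac{U}{2}$ ($F{\left(U,Q \right)} = U \frac{1}{2} = \frac{U}{2}$)
$B{\left(z,D \right)} = 4$ ($B{\left(z,D \right)} = 2 \cdot 2 = 4$)
$r{\left(A,M \right)} = 4 + A$ ($r{\left(A,M \right)} = A + 4 = 4 + A$)
$t{\left(y,S \right)} = 4$
$62 t{\left(r{\left(1,-4 \right)},-9 \right)} + 84 = 62 \cdot 4 + 84 = 248 + 84 = 332$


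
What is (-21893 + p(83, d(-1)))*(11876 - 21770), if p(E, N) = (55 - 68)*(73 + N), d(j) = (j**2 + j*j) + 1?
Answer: 226384614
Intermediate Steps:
d(j) = 1 + 2*j**2 (d(j) = (j**2 + j**2) + 1 = 2*j**2 + 1 = 1 + 2*j**2)
p(E, N) = -949 - 13*N (p(E, N) = -13*(73 + N) = -949 - 13*N)
(-21893 + p(83, d(-1)))*(11876 - 21770) = (-21893 + (-949 - 13*(1 + 2*(-1)**2)))*(11876 - 21770) = (-21893 + (-949 - 13*(1 + 2*1)))*(-9894) = (-21893 + (-949 - 13*(1 + 2)))*(-9894) = (-21893 + (-949 - 13*3))*(-9894) = (-21893 + (-949 - 39))*(-9894) = (-21893 - 988)*(-9894) = -22881*(-9894) = 226384614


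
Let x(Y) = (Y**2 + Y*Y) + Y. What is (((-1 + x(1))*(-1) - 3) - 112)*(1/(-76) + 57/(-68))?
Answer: 32175/323 ≈ 99.613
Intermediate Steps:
x(Y) = Y + 2*Y**2 (x(Y) = (Y**2 + Y**2) + Y = 2*Y**2 + Y = Y + 2*Y**2)
(((-1 + x(1))*(-1) - 3) - 112)*(1/(-76) + 57/(-68)) = (((-1 + 1*(1 + 2*1))*(-1) - 3) - 112)*(1/(-76) + 57/(-68)) = (((-1 + 1*(1 + 2))*(-1) - 3) - 112)*(1*(-1/76) + 57*(-1/68)) = (((-1 + 1*3)*(-1) - 3) - 112)*(-1/76 - 57/68) = (((-1 + 3)*(-1) - 3) - 112)*(-275/323) = ((2*(-1) - 3) - 112)*(-275/323) = ((-2 - 3) - 112)*(-275/323) = (-5 - 112)*(-275/323) = -117*(-275/323) = 32175/323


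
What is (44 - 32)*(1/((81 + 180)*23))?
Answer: 4/2001 ≈ 0.0019990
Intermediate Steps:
(44 - 32)*(1/((81 + 180)*23)) = 12*((1/23)/261) = 12*((1/261)*(1/23)) = 12*(1/6003) = 4/2001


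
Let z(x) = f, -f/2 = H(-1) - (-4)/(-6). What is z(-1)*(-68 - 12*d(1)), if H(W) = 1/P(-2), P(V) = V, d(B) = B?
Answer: -560/3 ≈ -186.67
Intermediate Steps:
H(W) = -1/2 (H(W) = 1/(-2) = -1/2)
f = 7/3 (f = -2*(-1/2 - (-4)/(-6)) = -2*(-1/2 - (-4)*(-1)/6) = -2*(-1/2 - 1*2/3) = -2*(-1/2 - 2/3) = -2*(-7/6) = 7/3 ≈ 2.3333)
z(x) = 7/3
z(-1)*(-68 - 12*d(1)) = 7*(-68 - 12*1)/3 = 7*(-68 - 12)/3 = (7/3)*(-80) = -560/3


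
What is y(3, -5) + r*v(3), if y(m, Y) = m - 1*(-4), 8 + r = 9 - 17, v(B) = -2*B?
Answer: 103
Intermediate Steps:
r = -16 (r = -8 + (9 - 17) = -8 - 8 = -16)
y(m, Y) = 4 + m (y(m, Y) = m + 4 = 4 + m)
y(3, -5) + r*v(3) = (4 + 3) - (-32)*3 = 7 - 16*(-6) = 7 + 96 = 103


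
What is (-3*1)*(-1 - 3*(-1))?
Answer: -6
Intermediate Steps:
(-3*1)*(-1 - 3*(-1)) = -3*(-1 + 3) = -3*2 = -6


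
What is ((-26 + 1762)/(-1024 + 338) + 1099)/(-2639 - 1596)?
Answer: -53727/207515 ≈ -0.25891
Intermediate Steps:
((-26 + 1762)/(-1024 + 338) + 1099)/(-2639 - 1596) = (1736/(-686) + 1099)/(-4235) = (1736*(-1/686) + 1099)*(-1/4235) = (-124/49 + 1099)*(-1/4235) = (53727/49)*(-1/4235) = -53727/207515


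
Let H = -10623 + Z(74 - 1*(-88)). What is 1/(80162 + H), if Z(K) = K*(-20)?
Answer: 1/66299 ≈ 1.5083e-5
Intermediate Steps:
Z(K) = -20*K
H = -13863 (H = -10623 - 20*(74 - 1*(-88)) = -10623 - 20*(74 + 88) = -10623 - 20*162 = -10623 - 3240 = -13863)
1/(80162 + H) = 1/(80162 - 13863) = 1/66299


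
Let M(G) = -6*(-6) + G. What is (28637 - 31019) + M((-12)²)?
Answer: -2202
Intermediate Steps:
M(G) = 36 + G
(28637 - 31019) + M((-12)²) = (28637 - 31019) + (36 + (-12)²) = -2382 + (36 + 144) = -2382 + 180 = -2202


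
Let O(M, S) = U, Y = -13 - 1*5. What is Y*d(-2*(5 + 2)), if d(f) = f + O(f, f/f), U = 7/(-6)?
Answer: 273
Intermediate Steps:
U = -7/6 (U = 7*(-⅙) = -7/6 ≈ -1.1667)
Y = -18 (Y = -13 - 5 = -18)
O(M, S) = -7/6
d(f) = -7/6 + f (d(f) = f - 7/6 = -7/6 + f)
Y*d(-2*(5 + 2)) = -18*(-7/6 - 2*(5 + 2)) = -18*(-7/6 - 2*7) = -18*(-7/6 - 14) = -18*(-91/6) = 273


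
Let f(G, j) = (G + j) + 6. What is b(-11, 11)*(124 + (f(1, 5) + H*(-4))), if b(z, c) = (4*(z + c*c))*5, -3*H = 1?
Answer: 906400/3 ≈ 3.0213e+5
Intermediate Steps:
H = -1/3 (H = -1/3*1 = -1/3 ≈ -0.33333)
f(G, j) = 6 + G + j
b(z, c) = 20*z + 20*c**2 (b(z, c) = (4*(z + c**2))*5 = (4*z + 4*c**2)*5 = 20*z + 20*c**2)
b(-11, 11)*(124 + (f(1, 5) + H*(-4))) = (20*(-11) + 20*11**2)*(124 + ((6 + 1 + 5) - 1/3*(-4))) = (-220 + 20*121)*(124 + (12 + 4/3)) = (-220 + 2420)*(124 + 40/3) = 2200*(412/3) = 906400/3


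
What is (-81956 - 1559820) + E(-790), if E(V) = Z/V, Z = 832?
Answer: -648501936/395 ≈ -1.6418e+6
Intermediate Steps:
E(V) = 832/V
(-81956 - 1559820) + E(-790) = (-81956 - 1559820) + 832/(-790) = -1641776 + 832*(-1/790) = -1641776 - 416/395 = -648501936/395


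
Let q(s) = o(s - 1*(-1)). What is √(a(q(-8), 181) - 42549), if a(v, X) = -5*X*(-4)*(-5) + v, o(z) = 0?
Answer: I*√60649 ≈ 246.27*I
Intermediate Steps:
q(s) = 0
a(v, X) = v - 100*X (a(v, X) = -5*(-4*X)*(-5) + v = -100*X + v = v - 100*X)
√(a(q(-8), 181) - 42549) = √((0 - 100*181) - 42549) = √((0 - 18100) - 42549) = √(-18100 - 42549) = √(-60649) = I*√60649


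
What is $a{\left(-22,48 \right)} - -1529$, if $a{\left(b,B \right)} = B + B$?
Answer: $1625$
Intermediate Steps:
$a{\left(b,B \right)} = 2 B$
$a{\left(-22,48 \right)} - -1529 = 2 \cdot 48 - -1529 = 96 + 1529 = 1625$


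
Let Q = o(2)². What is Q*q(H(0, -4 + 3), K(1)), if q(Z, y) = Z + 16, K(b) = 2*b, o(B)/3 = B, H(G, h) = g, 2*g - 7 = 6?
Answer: 810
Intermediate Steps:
g = 13/2 (g = 7/2 + (½)*6 = 7/2 + 3 = 13/2 ≈ 6.5000)
H(G, h) = 13/2
o(B) = 3*B
Q = 36 (Q = (3*2)² = 6² = 36)
q(Z, y) = 16 + Z
Q*q(H(0, -4 + 3), K(1)) = 36*(16 + 13/2) = 36*(45/2) = 810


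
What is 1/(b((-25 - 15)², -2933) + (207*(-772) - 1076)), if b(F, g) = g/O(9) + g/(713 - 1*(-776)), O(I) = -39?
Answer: -58071/9338209630 ≈ -6.2186e-6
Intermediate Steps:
b(F, g) = -1450*g/58071 (b(F, g) = g/(-39) + g/(713 - 1*(-776)) = g*(-1/39) + g/(713 + 776) = -g/39 + g/1489 = -1450*g/58071)
1/(b((-25 - 15)², -2933) + (207*(-772) - 1076)) = 1/(-1450/58071*(-2933) + (207*(-772) - 1076)) = 1/(4252850/58071 + (-159804 - 1076)) = 1/(4252850/58071 - 160880) = 1/(-9338209630/58071) = -58071/9338209630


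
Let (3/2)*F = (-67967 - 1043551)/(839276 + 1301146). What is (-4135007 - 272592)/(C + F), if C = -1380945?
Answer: 1572353644463/492634299967 ≈ 3.1917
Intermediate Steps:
F = -123502/356737 (F = 2*((-67967 - 1043551)/(839276 + 1301146))/3 = 2*(-1111518/2140422)/3 = 2*(-1111518*1/2140422)/3 = (⅔)*(-185253/356737) = -123502/356737 ≈ -0.34620)
(-4135007 - 272592)/(C + F) = (-4135007 - 272592)/(-1380945 - 123502/356737) = -4407599/(-492634299967/356737) = -4407599*(-356737/492634299967) = 1572353644463/492634299967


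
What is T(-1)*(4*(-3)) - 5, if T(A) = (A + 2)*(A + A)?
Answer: 19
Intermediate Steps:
T(A) = 2*A*(2 + A) (T(A) = (2 + A)*(2*A) = 2*A*(2 + A))
T(-1)*(4*(-3)) - 5 = (2*(-1)*(2 - 1))*(4*(-3)) - 5 = (2*(-1)*1)*(-12) - 5 = -2*(-12) - 5 = 24 - 5 = 19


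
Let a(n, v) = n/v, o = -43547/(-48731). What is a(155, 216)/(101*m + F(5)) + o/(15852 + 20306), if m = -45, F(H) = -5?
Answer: -23031441059/173170883143440 ≈ -0.00013300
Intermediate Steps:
o = 43547/48731 (o = -43547*(-1/48731) = 43547/48731 ≈ 0.89362)
a(155, 216)/(101*m + F(5)) + o/(15852 + 20306) = (155/216)/(101*(-45) - 5) + 43547/(48731*(15852 + 20306)) = (155*(1/216))/(-4545 - 5) + (43547/48731)/36158 = (155/216)/(-4550) + (43547/48731)*(1/36158) = (155/216)*(-1/4550) + 43547/1762015498 = -31/196560 + 43547/1762015498 = -23031441059/173170883143440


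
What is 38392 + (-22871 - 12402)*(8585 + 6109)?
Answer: -518263070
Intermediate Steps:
38392 + (-22871 - 12402)*(8585 + 6109) = 38392 - 35273*14694 = 38392 - 518301462 = -518263070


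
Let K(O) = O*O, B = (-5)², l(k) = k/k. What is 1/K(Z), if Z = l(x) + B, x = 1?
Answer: 1/676 ≈ 0.0014793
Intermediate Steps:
l(k) = 1
B = 25
Z = 26 (Z = 1 + 25 = 26)
K(O) = O²
1/K(Z) = 1/(26²) = 1/676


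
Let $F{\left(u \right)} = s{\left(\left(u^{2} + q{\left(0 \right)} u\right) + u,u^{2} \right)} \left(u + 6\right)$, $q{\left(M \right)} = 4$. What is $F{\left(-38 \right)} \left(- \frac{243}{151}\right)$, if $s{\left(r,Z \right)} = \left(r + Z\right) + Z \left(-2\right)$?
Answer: $- \frac{1477440}{151} \approx -9784.4$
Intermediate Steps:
$s{\left(r,Z \right)} = r - Z$ ($s{\left(r,Z \right)} = \left(Z + r\right) - 2 Z = r - Z$)
$F{\left(u \right)} = 5 u \left(6 + u\right)$ ($F{\left(u \right)} = \left(\left(\left(u^{2} + 4 u\right) + u\right) - u^{2}\right) \left(u + 6\right) = \left(\left(u^{2} + 5 u\right) - u^{2}\right) \left(6 + u\right) = 5 u \left(6 + u\right)$)
$F{\left(-38 \right)} \left(- \frac{243}{151}\right) = 5 \left(-38\right) \left(6 - 38\right) \left(- \frac{243}{151}\right) = 5 \left(-38\right) \left(-32\right) \left(\left(-243\right) \frac{1}{151}\right) = 6080 \left(- \frac{243}{151}\right) = - \frac{1477440}{151}$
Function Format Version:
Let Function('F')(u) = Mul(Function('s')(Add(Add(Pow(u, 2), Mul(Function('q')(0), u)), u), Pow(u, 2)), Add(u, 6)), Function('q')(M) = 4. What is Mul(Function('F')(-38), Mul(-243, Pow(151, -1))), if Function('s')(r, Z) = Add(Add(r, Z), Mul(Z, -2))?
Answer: Rational(-1477440, 151) ≈ -9784.4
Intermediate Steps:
Function('s')(r, Z) = Add(r, Mul(-1, Z)) (Function('s')(r, Z) = Add(Add(Z, r), Mul(-2, Z)) = Add(r, Mul(-1, Z)))
Function('F')(u) = Mul(5, u, Add(6, u)) (Function('F')(u) = Mul(Add(Add(Add(Pow(u, 2), Mul(4, u)), u), Mul(-1, Pow(u, 2))), Add(u, 6)) = Mul(Add(Add(Pow(u, 2), Mul(5, u)), Mul(-1, Pow(u, 2))), Add(6, u)) = Mul(Mul(5, u), Add(6, u)) = Mul(5, u, Add(6, u)))
Mul(Function('F')(-38), Mul(-243, Pow(151, -1))) = Mul(Mul(5, -38, Add(6, -38)), Mul(-243, Pow(151, -1))) = Mul(Mul(5, -38, -32), Mul(-243, Rational(1, 151))) = Mul(6080, Rational(-243, 151)) = Rational(-1477440, 151)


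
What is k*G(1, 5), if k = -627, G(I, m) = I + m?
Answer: -3762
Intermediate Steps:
k*G(1, 5) = -627*(1 + 5) = -627*6 = -3762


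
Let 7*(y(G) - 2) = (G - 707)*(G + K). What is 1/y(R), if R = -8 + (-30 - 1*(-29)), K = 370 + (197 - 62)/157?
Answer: -157/5810742 ≈ -2.7019e-5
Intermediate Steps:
K = 58225/157 (K = 370 + 135*(1/157) = 370 + 135/157 = 58225/157 ≈ 370.86)
R = -9 (R = -8 + (-30 + 29) = -8 - 1 = -9)
y(G) = 2 + (-707 + G)*(58225/157 + G)/7 (y(G) = 2 + ((G - 707)*(G + 58225/157))/7 = 2 + ((-707 + G)*(58225/157 + G))/7 = 2 + (-707 + G)*(58225/157 + G)/7)
1/y(R) = 1/(-5880411/157 - 52774/1099*(-9) + (⅐)*(-9)²) = 1/(-5880411/157 + 474966/1099 + (⅐)*81) = 1/(-5880411/157 + 474966/1099 + 81/7) = 1/(-5810742/157) = -157/5810742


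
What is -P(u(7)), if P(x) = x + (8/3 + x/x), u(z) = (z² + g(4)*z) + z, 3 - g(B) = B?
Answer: -158/3 ≈ -52.667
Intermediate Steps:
g(B) = 3 - B
u(z) = z² (u(z) = (z² + (3 - 1*4)*z) + z = (z² + (3 - 4)*z) + z = (z² - z) + z = z²)
P(x) = 11/3 + x (P(x) = x + (8*(⅓) + 1) = x + (8/3 + 1) = x + 11/3 = 11/3 + x)
-P(u(7)) = -(11/3 + 7²) = -(11/3 + 49) = -1*158/3 = -158/3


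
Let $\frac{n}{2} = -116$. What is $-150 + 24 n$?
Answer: $-5718$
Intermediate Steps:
$n = -232$ ($n = 2 \left(-116\right) = -232$)
$-150 + 24 n = -150 + 24 \left(-232\right) = -150 - 5568 = -5718$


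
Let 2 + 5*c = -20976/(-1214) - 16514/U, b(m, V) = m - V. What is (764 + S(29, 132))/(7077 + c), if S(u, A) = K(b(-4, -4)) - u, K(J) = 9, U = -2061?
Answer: 4653820440/44296728107 ≈ 0.10506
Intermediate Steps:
S(u, A) = 9 - u
c = 29137712/6255135 (c = -2/5 + (-20976/(-1214) - 16514/(-2061))/5 = -2/5 + (-20976*(-1/1214) - 16514*(-1/2061))/5 = -2/5 + (10488/607 + 16514/2061)/5 = -2/5 + (1/5)*(31639766/1251027) = -2/5 + 31639766/6255135 = 29137712/6255135 ≈ 4.6582)
(764 + S(29, 132))/(7077 + c) = (764 + (9 - 1*29))/(7077 + 29137712/6255135) = (764 + (9 - 29))/(44296728107/6255135) = (764 - 20)*(6255135/44296728107) = 744*(6255135/44296728107) = 4653820440/44296728107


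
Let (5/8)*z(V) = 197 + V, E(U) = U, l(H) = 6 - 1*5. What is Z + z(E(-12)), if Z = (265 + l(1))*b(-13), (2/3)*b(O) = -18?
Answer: -6886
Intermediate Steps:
b(O) = -27 (b(O) = (3/2)*(-18) = -27)
l(H) = 1 (l(H) = 6 - 5 = 1)
z(V) = 1576/5 + 8*V/5 (z(V) = 8*(197 + V)/5 = 1576/5 + 8*V/5)
Z = -7182 (Z = (265 + 1)*(-27) = 266*(-27) = -7182)
Z + z(E(-12)) = -7182 + (1576/5 + (8/5)*(-12)) = -7182 + (1576/5 - 96/5) = -7182 + 296 = -6886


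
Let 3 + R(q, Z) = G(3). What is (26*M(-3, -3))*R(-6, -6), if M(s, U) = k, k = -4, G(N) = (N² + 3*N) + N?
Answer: -1872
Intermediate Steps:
G(N) = N² + 4*N
R(q, Z) = 18 (R(q, Z) = -3 + 3*(4 + 3) = -3 + 3*7 = -3 + 21 = 18)
M(s, U) = -4
(26*M(-3, -3))*R(-6, -6) = (26*(-4))*18 = -104*18 = -1872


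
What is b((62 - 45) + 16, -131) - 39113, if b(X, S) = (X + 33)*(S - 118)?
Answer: -55547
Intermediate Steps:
b(X, S) = (-118 + S)*(33 + X) (b(X, S) = (33 + X)*(-118 + S) = (-118 + S)*(33 + X))
b((62 - 45) + 16, -131) - 39113 = (-3894 - 118*((62 - 45) + 16) + 33*(-131) - 131*((62 - 45) + 16)) - 39113 = (-3894 - 118*(17 + 16) - 4323 - 131*(17 + 16)) - 39113 = (-3894 - 118*33 - 4323 - 131*33) - 39113 = (-3894 - 3894 - 4323 - 4323) - 39113 = -16434 - 39113 = -55547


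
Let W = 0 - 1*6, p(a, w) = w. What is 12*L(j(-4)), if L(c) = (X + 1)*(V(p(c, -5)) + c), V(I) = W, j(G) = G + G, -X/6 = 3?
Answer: 2856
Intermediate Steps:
X = -18 (X = -6*3 = -18)
j(G) = 2*G
W = -6 (W = 0 - 6 = -6)
V(I) = -6
L(c) = 102 - 17*c (L(c) = (-18 + 1)*(-6 + c) = -17*(-6 + c) = 102 - 17*c)
12*L(j(-4)) = 12*(102 - 34*(-4)) = 12*(102 - 17*(-8)) = 12*(102 + 136) = 12*238 = 2856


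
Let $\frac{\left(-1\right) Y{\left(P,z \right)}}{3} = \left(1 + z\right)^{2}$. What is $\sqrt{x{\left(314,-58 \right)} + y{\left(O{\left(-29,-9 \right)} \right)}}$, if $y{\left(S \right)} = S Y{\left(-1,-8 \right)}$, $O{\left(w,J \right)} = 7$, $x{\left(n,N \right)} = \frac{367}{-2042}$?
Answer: $\frac{i \sqrt{4291436570}}{2042} \approx 32.081 i$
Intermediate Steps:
$x{\left(n,N \right)} = - \frac{367}{2042}$ ($x{\left(n,N \right)} = 367 \left(- \frac{1}{2042}\right) = - \frac{367}{2042}$)
$Y{\left(P,z \right)} = - 3 \left(1 + z\right)^{2}$
$y{\left(S \right)} = - 147 S$ ($y{\left(S \right)} = S \left(- 3 \left(1 - 8\right)^{2}\right) = S \left(- 3 \left(-7\right)^{2}\right) = S \left(\left(-3\right) 49\right) = S \left(-147\right) = - 147 S$)
$\sqrt{x{\left(314,-58 \right)} + y{\left(O{\left(-29,-9 \right)} \right)}} = \sqrt{- \frac{367}{2042} - 1029} = \sqrt{- \frac{2101585}{2042}} = \frac{i \sqrt{4291436570}}{2042}$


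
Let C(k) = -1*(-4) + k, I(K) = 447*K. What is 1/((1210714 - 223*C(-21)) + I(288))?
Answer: 1/1343241 ≈ 7.4447e-7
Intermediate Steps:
C(k) = 4 + k
1/((1210714 - 223*C(-21)) + I(288)) = 1/((1210714 - 223*(4 - 21)) + 447*288) = 1/((1210714 - 223*(-17)) + 128736) = 1/((1210714 + 3791) + 128736) = 1/(1214505 + 128736) = 1/1343241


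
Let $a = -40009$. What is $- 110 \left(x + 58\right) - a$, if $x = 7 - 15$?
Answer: $34509$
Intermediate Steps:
$x = -8$
$- 110 \left(x + 58\right) - a = - 110 \left(-8 + 58\right) - -40009 = \left(-110\right) 50 + 40009 = -5500 + 40009 = 34509$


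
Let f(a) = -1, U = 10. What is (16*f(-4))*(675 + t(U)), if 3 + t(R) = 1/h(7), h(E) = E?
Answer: -75280/7 ≈ -10754.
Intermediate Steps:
t(R) = -20/7 (t(R) = -3 + 1/7 = -20/7)
(16*f(-4))*(675 + t(U)) = (16*(-1))*(675 - 20/7) = -16*4705/7 = -75280/7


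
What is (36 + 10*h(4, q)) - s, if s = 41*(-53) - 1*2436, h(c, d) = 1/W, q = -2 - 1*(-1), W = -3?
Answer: 13925/3 ≈ 4641.7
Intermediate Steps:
q = -1 (q = -2 + 1 = -1)
h(c, d) = -⅓ (h(c, d) = 1/(-3) = -⅓)
s = -4609 (s = -2173 - 2436 = -4609)
(36 + 10*h(4, q)) - s = (36 + 10*(-⅓)) - 1*(-4609) = (36 - 10/3) + 4609 = 98/3 + 4609 = 13925/3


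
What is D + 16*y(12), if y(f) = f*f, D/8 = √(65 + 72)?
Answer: 2304 + 8*√137 ≈ 2397.6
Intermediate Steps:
D = 8*√137 (D = 8*√(65 + 72) = 8*√137 ≈ 93.638)
y(f) = f²
D + 16*y(12) = 8*√137 + 16*12² = 8*√137 + 16*144 = 8*√137 + 2304 = 2304 + 8*√137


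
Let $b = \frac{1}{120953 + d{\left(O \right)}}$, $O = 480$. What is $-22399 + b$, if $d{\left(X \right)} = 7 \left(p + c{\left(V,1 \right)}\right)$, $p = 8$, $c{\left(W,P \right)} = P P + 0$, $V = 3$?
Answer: $- \frac{2710637383}{121016} \approx -22399.0$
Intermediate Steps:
$c{\left(W,P \right)} = P^{2}$ ($c{\left(W,P \right)} = P^{2} + 0 = P^{2}$)
$d{\left(X \right)} = 63$ ($d{\left(X \right)} = 7 \left(8 + 1^{2}\right) = 7 \left(8 + 1\right) = 7 \cdot 9 = 63$)
$b = \frac{1}{121016}$ ($b = \frac{1}{120953 + 63} = \frac{1}{121016} \approx 8.2634 \cdot 10^{-6}$)
$-22399 + b = -22399 + \frac{1}{121016} = - \frac{2710637383}{121016}$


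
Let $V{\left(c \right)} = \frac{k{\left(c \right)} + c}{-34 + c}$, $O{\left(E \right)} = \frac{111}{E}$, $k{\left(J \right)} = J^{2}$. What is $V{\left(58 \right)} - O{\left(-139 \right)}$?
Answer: $\frac{239161}{1668} \approx 143.38$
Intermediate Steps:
$V{\left(c \right)} = \frac{c + c^{2}}{-34 + c}$ ($V{\left(c \right)} = \frac{c^{2} + c}{-34 + c} = \frac{c + c^{2}}{-34 + c}$)
$V{\left(58 \right)} - O{\left(-139 \right)} = \frac{58 \left(1 + 58\right)}{-34 + 58} - \frac{111}{-139} = 58 \cdot \frac{1}{24} \cdot 59 - 111 \left(- \frac{1}{139}\right) = 58 \cdot \frac{1}{24} \cdot 59 - - \frac{111}{139} = \frac{1711}{12} + \frac{111}{139} = \frac{239161}{1668}$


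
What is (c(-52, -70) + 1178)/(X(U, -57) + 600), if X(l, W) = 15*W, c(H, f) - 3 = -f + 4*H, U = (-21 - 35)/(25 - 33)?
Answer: -1043/255 ≈ -4.0902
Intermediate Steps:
U = 7 (U = -56/(-8) = -56*(-1/8) = 7)
c(H, f) = 3 - f + 4*H (c(H, f) = 3 + (-f + 4*H) = 3 - f + 4*H)
(c(-52, -70) + 1178)/(X(U, -57) + 600) = ((3 - 1*(-70) + 4*(-52)) + 1178)/(15*(-57) + 600) = ((3 + 70 - 208) + 1178)/(-855 + 600) = (-135 + 1178)/(-255) = 1043*(-1/255) = -1043/255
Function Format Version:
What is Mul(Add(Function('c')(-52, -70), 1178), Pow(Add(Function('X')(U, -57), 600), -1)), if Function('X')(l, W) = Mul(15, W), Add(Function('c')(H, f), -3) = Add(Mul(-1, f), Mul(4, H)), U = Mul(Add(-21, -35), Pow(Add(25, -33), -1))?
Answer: Rational(-1043, 255) ≈ -4.0902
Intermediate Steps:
U = 7 (U = Mul(-56, Pow(-8, -1)) = Mul(-56, Rational(-1, 8)) = 7)
Function('c')(H, f) = Add(3, Mul(-1, f), Mul(4, H)) (Function('c')(H, f) = Add(3, Add(Mul(-1, f), Mul(4, H))) = Add(3, Mul(-1, f), Mul(4, H)))
Mul(Add(Function('c')(-52, -70), 1178), Pow(Add(Function('X')(U, -57), 600), -1)) = Mul(Add(Add(3, Mul(-1, -70), Mul(4, -52)), 1178), Pow(Add(Mul(15, -57), 600), -1)) = Mul(Add(Add(3, 70, -208), 1178), Pow(Add(-855, 600), -1)) = Mul(Add(-135, 1178), Pow(-255, -1)) = Mul(1043, Rational(-1, 255)) = Rational(-1043, 255)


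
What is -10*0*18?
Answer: 0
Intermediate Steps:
-10*0*18 = -5*0*18 = 0*18 = 0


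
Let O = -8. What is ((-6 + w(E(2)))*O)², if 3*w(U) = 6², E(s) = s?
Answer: 2304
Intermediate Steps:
w(U) = 12 (w(U) = (⅓)*6² = (⅓)*36 = 12)
((-6 + w(E(2)))*O)² = ((-6 + 12)*(-8))² = (6*(-8))² = (-48)² = 2304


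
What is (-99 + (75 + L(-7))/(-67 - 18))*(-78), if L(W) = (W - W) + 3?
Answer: 662454/85 ≈ 7793.6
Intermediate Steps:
L(W) = 3 (L(W) = 0 + 3 = 3)
(-99 + (75 + L(-7))/(-67 - 18))*(-78) = (-99 + (75 + 3)/(-67 - 18))*(-78) = (-99 + 78/(-85))*(-78) = (-99 + 78*(-1/85))*(-78) = (-99 - 78/85)*(-78) = -8493/85*(-78) = 662454/85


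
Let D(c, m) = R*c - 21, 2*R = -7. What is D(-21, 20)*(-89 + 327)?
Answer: 12495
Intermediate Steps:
R = -7/2 (R = (1/2)*(-7) = -7/2 ≈ -3.5000)
D(c, m) = -21 - 7*c/2 (D(c, m) = -7*c/2 - 21 = -21 - 7*c/2)
D(-21, 20)*(-89 + 327) = (-21 - 7/2*(-21))*(-89 + 327) = (-21 + 147/2)*238 = (105/2)*238 = 12495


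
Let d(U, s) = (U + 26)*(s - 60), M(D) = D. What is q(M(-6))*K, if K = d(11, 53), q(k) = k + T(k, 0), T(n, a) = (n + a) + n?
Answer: 4662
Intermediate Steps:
T(n, a) = a + 2*n (T(n, a) = (a + n) + n = a + 2*n)
d(U, s) = (-60 + s)*(26 + U) (d(U, s) = (26 + U)*(-60 + s) = (-60 + s)*(26 + U))
q(k) = 3*k (q(k) = k + (0 + 2*k) = k + 2*k = 3*k)
K = -259 (K = -1560 - 60*11 + 26*53 + 11*53 = -1560 - 660 + 1378 + 583 = -259)
q(M(-6))*K = (3*(-6))*(-259) = -18*(-259) = 4662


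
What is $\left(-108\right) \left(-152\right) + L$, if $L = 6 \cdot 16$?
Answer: $16512$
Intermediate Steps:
$L = 96$
$\left(-108\right) \left(-152\right) + L = \left(-108\right) \left(-152\right) + 96 = 16416 + 96 = 16512$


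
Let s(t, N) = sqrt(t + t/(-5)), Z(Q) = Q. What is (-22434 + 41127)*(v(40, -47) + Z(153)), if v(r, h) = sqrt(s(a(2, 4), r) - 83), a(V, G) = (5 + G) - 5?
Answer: 2860029 + 18693*sqrt(-2075 + 20*sqrt(5))/5 ≈ 2.86e+6 + 1.6846e+5*I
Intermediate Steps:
a(V, G) = G
s(t, N) = 2*sqrt(5)*sqrt(t)/5 (s(t, N) = sqrt(t + t*(-1/5)) = sqrt(t - t/5) = sqrt(4*t/5) = 2*sqrt(5)*sqrt(t)/5)
v(r, h) = sqrt(-83 + 4*sqrt(5)/5) (v(r, h) = sqrt(2*sqrt(5)*sqrt(4)/5 - 83) = sqrt((2/5)*sqrt(5)*2 - 83) = sqrt(4*sqrt(5)/5 - 83) = sqrt(-83 + 4*sqrt(5)/5))
(-22434 + 41127)*(v(40, -47) + Z(153)) = (-22434 + 41127)*(sqrt(-2075 + 20*sqrt(5))/5 + 153) = 18693*(153 + sqrt(-2075 + 20*sqrt(5))/5) = 2860029 + 18693*sqrt(-2075 + 20*sqrt(5))/5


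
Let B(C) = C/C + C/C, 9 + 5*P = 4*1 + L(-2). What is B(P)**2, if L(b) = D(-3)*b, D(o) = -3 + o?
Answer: 4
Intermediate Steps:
L(b) = -6*b (L(b) = (-3 - 3)*b = -6*b)
P = 7/5 (P = -9/5 + (4*1 - 6*(-2))/5 = -9/5 + (4 + 12)/5 = -9/5 + (1/5)*16 = -9/5 + 16/5 = 7/5 ≈ 1.4000)
B(C) = 2 (B(C) = 1 + 1 = 2)
B(P)**2 = 2**2 = 4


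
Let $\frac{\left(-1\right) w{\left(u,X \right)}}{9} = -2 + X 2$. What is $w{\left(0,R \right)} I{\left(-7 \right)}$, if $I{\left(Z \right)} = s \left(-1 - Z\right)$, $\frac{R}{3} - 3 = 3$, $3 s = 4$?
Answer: $-2448$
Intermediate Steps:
$s = \frac{4}{3}$ ($s = \frac{1}{3} \cdot 4 = \frac{4}{3} \approx 1.3333$)
$R = 18$ ($R = 9 + 3 \cdot 3 = 9 + 9 = 18$)
$w{\left(u,X \right)} = 18 - 18 X$ ($w{\left(u,X \right)} = - 9 \left(-2 + X 2\right) = - 9 \left(-2 + 2 X\right) = 18 - 18 X$)
$I{\left(Z \right)} = - \frac{4}{3} - \frac{4 Z}{3}$ ($I{\left(Z \right)} = \frac{4 \left(-1 - Z\right)}{3} = - \frac{4}{3} - \frac{4 Z}{3}$)
$w{\left(0,R \right)} I{\left(-7 \right)} = \left(18 - 324\right) \left(- \frac{4}{3} - - \frac{28}{3}\right) = \left(18 - 324\right) \left(- \frac{4}{3} + \frac{28}{3}\right) = \left(-306\right) 8 = -2448$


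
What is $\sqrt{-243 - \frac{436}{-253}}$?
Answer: $\frac{i \sqrt{15443879}}{253} \approx 15.533 i$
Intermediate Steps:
$\sqrt{-243 - \frac{436}{-253}} = \sqrt{-243 - - \frac{436}{253}} = \sqrt{-243 + \frac{436}{253}} = \sqrt{- \frac{61043}{253}} = \frac{i \sqrt{15443879}}{253}$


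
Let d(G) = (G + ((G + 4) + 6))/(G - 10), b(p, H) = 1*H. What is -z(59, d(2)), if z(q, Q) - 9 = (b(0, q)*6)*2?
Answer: -717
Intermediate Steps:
b(p, H) = H
d(G) = (10 + 2*G)/(-10 + G) (d(G) = (G + ((4 + G) + 6))/(-10 + G) = (G + (10 + G))/(-10 + G) = (10 + 2*G)/(-10 + G))
z(q, Q) = 9 + 12*q (z(q, Q) = 9 + (q*6)*2 = 9 + (6*q)*2 = 9 + 12*q)
-z(59, d(2)) = -(9 + 12*59) = -(9 + 708) = -1*717 = -717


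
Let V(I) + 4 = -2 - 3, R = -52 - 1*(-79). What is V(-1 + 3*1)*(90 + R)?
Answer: -1053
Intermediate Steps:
R = 27 (R = -52 + 79 = 27)
V(I) = -9 (V(I) = -4 + (-2 - 3) = -4 - 5 = -9)
V(-1 + 3*1)*(90 + R) = -9*(90 + 27) = -9*117 = -1053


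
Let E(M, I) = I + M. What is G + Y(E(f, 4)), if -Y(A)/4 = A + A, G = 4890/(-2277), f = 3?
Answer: -44134/759 ≈ -58.148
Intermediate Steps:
G = -1630/759 (G = 4890*(-1/2277) = -1630/759 ≈ -2.1476)
Y(A) = -8*A (Y(A) = -4*(A + A) = -8*A)
G + Y(E(f, 4)) = -1630/759 - 8*(4 + 3) = -1630/759 - 8*7 = -1630/759 - 56 = -44134/759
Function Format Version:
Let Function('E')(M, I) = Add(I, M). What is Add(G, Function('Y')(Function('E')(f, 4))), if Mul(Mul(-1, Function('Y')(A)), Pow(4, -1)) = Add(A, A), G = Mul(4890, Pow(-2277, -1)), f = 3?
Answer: Rational(-44134, 759) ≈ -58.148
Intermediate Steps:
G = Rational(-1630, 759) (G = Mul(4890, Rational(-1, 2277)) = Rational(-1630, 759) ≈ -2.1476)
Function('Y')(A) = Mul(-8, A) (Function('Y')(A) = Mul(-4, Add(A, A)) = Mul(-4, Mul(2, A)) = Mul(-8, A))
Add(G, Function('Y')(Function('E')(f, 4))) = Add(Rational(-1630, 759), Mul(-8, Add(4, 3))) = Add(Rational(-1630, 759), Mul(-8, 7)) = Add(Rational(-1630, 759), -56) = Rational(-44134, 759)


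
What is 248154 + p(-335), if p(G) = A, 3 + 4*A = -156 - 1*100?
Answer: 992357/4 ≈ 2.4809e+5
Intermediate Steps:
A = -259/4 (A = -3/4 + (-156 - 1*100)/4 = -3/4 + (-156 - 100)/4 = -3/4 + (1/4)*(-256) = -3/4 - 64 = -259/4 ≈ -64.750)
p(G) = -259/4
248154 + p(-335) = 248154 - 259/4 = 992357/4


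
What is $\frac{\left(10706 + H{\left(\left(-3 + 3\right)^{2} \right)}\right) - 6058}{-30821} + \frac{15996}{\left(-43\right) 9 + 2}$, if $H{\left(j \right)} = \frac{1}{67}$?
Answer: $- \frac{4735963931}{113575385} \approx -41.699$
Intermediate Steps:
$H{\left(j \right)} = \frac{1}{67}$
$\frac{\left(10706 + H{\left(\left(-3 + 3\right)^{2} \right)}\right) - 6058}{-30821} + \frac{15996}{\left(-43\right) 9 + 2} = \frac{\left(10706 + \frac{1}{67}\right) - 6058}{-30821} + \frac{15996}{\left(-43\right) 9 + 2} = \left(\frac{717303}{67} - 6058\right) \left(- \frac{1}{30821}\right) + \frac{15996}{-387 + 2} = \frac{311417}{67} \left(- \frac{1}{30821}\right) + \frac{15996}{-385} = - \frac{311417}{2065007} + 15996 \left(- \frac{1}{385}\right) = - \frac{311417}{2065007} - \frac{15996}{385} = - \frac{4735963931}{113575385}$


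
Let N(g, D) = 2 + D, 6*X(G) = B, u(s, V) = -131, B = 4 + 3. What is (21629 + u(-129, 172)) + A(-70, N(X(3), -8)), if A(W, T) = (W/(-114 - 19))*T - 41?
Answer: 407623/19 ≈ 21454.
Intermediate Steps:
B = 7
X(G) = 7/6 (X(G) = (1/6)*7 = 7/6)
A(W, T) = -41 - T*W/133 (A(W, T) = (W/(-133))*T - 41 = (-W/133)*T - 41 = -T*W/133 - 41 = -41 - T*W/133)
(21629 + u(-129, 172)) + A(-70, N(X(3), -8)) = (21629 - 131) + (-41 - 1/133*(2 - 8)*(-70)) = 21498 + (-41 - 1/133*(-6)*(-70)) = 21498 + (-41 - 60/19) = 21498 - 839/19 = 407623/19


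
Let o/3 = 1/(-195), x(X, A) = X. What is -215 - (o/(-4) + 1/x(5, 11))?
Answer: -55953/260 ≈ -215.20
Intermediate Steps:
o = -1/65 (o = 3/(-195) = 3*(-1/195) = -1/65 ≈ -0.015385)
-215 - (o/(-4) + 1/x(5, 11)) = -215 - (-1/65/(-4) + 1/5) = -215 - (-1/65*(-¼) + 1*(⅕)) = -215 - (1/260 + ⅕) = -215 - 1*53/260 = -215 - 53/260 = -55953/260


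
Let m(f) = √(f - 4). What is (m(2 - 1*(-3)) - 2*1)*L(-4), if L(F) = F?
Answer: 4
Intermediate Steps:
m(f) = √(-4 + f)
(m(2 - 1*(-3)) - 2*1)*L(-4) = (√(-4 + (2 - 1*(-3))) - 2*1)*(-4) = (√(-4 + (2 + 3)) - 2)*(-4) = (√(-4 + 5) - 1*2)*(-4) = (√1 - 2)*(-4) = (1 - 2)*(-4) = -1*(-4) = 4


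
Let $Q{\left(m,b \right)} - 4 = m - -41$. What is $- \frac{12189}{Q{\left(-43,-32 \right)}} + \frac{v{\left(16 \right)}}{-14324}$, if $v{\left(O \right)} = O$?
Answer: $- \frac{43648817}{7162} \approx -6094.5$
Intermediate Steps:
$Q{\left(m,b \right)} = 45 + m$ ($Q{\left(m,b \right)} = 4 + \left(m - -41\right) = 4 + \left(m + 41\right) = 4 + \left(41 + m\right) = 45 + m$)
$- \frac{12189}{Q{\left(-43,-32 \right)}} + \frac{v{\left(16 \right)}}{-14324} = - \frac{12189}{45 - 43} + \frac{16}{-14324} = - \frac{12189}{2} + 16 \left(- \frac{1}{14324}\right) = \left(-12189\right) \frac{1}{2} - \frac{4}{3581} = - \frac{12189}{2} - \frac{4}{3581} = - \frac{43648817}{7162}$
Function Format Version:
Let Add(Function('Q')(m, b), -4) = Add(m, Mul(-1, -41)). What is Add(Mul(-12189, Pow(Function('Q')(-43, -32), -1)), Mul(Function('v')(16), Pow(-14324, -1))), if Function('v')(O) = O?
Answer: Rational(-43648817, 7162) ≈ -6094.5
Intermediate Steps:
Function('Q')(m, b) = Add(45, m) (Function('Q')(m, b) = Add(4, Add(m, Mul(-1, -41))) = Add(4, Add(m, 41)) = Add(4, Add(41, m)) = Add(45, m))
Add(Mul(-12189, Pow(Function('Q')(-43, -32), -1)), Mul(Function('v')(16), Pow(-14324, -1))) = Add(Mul(-12189, Pow(Add(45, -43), -1)), Mul(16, Pow(-14324, -1))) = Add(Mul(-12189, Pow(2, -1)), Mul(16, Rational(-1, 14324))) = Add(Mul(-12189, Rational(1, 2)), Rational(-4, 3581)) = Add(Rational(-12189, 2), Rational(-4, 3581)) = Rational(-43648817, 7162)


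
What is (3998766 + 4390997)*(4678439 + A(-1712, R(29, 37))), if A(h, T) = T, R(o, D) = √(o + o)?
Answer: 39250994419957 + 8389763*√58 ≈ 3.9251e+13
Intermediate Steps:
R(o, D) = √2*√o (R(o, D) = √(2*o) = √2*√o)
(3998766 + 4390997)*(4678439 + A(-1712, R(29, 37))) = (3998766 + 4390997)*(4678439 + √2*√29) = 8389763*(4678439 + √58) = 39250994419957 + 8389763*√58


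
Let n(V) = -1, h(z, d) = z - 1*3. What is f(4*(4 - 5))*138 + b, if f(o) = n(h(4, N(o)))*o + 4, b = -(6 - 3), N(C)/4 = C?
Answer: 1101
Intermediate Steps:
N(C) = 4*C
h(z, d) = -3 + z (h(z, d) = z - 3 = -3 + z)
b = -3 (b = -1*3 = -3)
f(o) = 4 - o (f(o) = -o + 4 = 4 - o)
f(4*(4 - 5))*138 + b = (4 - 4*(4 - 5))*138 - 3 = (4 - 4*(-1))*138 - 3 = (4 - 1*(-4))*138 - 3 = (4 + 4)*138 - 3 = 8*138 - 3 = 1104 - 3 = 1101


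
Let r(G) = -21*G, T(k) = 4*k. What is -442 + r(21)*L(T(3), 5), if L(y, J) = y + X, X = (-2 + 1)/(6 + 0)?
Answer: -11321/2 ≈ -5660.5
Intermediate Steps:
X = -⅙ (X = -1/6 = -1*⅙ = -⅙ ≈ -0.16667)
L(y, J) = -⅙ + y (L(y, J) = y - ⅙ = -⅙ + y)
-442 + r(21)*L(T(3), 5) = -442 + (-21*21)*(-⅙ + 4*3) = -442 - 441*(-⅙ + 12) = -442 - 441*71/6 = -442 - 10437/2 = -11321/2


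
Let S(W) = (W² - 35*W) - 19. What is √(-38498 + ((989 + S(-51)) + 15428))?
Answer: I*√17714 ≈ 133.09*I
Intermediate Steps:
S(W) = -19 + W² - 35*W
√(-38498 + ((989 + S(-51)) + 15428)) = √(-38498 + ((989 + (-19 + (-51)² - 35*(-51))) + 15428)) = √(-38498 + ((989 + (-19 + 2601 + 1785)) + 15428)) = √(-38498 + ((989 + 4367) + 15428)) = √(-38498 + (5356 + 15428)) = √(-38498 + 20784) = √(-17714) = I*√17714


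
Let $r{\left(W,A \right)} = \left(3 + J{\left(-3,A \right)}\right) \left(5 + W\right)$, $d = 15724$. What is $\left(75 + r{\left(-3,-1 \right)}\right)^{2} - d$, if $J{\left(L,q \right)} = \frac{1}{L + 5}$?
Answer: $-9000$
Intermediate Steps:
$J{\left(L,q \right)} = \frac{1}{5 + L}$
$r{\left(W,A \right)} = \frac{35}{2} + \frac{7 W}{2}$ ($r{\left(W,A \right)} = \left(3 + \frac{1}{5 - 3}\right) \left(5 + W\right) = \left(3 + \frac{1}{2}\right) \left(5 + W\right) = \frac{7 \left(5 + W\right)}{2} = \frac{35}{2} + \frac{7 W}{2}$)
$\left(75 + r{\left(-3,-1 \right)}\right)^{2} - d = \left(75 + \left(\frac{35}{2} + \frac{7}{2} \left(-3\right)\right)\right)^{2} - 15724 = \left(75 + \left(\frac{35}{2} - \frac{21}{2}\right)\right)^{2} - 15724 = \left(75 + 7\right)^{2} - 15724 = 82^{2} - 15724 = 6724 - 15724 = -9000$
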